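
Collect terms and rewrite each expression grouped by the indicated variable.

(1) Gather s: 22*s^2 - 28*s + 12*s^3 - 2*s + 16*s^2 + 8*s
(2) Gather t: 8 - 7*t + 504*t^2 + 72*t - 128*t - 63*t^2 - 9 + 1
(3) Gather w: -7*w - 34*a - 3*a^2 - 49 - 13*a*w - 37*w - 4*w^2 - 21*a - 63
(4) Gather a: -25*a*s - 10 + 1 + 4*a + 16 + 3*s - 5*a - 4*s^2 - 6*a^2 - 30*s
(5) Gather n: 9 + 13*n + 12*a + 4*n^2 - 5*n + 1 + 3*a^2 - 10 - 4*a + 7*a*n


(1) = 12*s^3 + 38*s^2 - 22*s
(2) = 441*t^2 - 63*t
(3) = -3*a^2 - 55*a - 4*w^2 + w*(-13*a - 44) - 112
(4) = -6*a^2 + a*(-25*s - 1) - 4*s^2 - 27*s + 7
(5) = 3*a^2 + 8*a + 4*n^2 + n*(7*a + 8)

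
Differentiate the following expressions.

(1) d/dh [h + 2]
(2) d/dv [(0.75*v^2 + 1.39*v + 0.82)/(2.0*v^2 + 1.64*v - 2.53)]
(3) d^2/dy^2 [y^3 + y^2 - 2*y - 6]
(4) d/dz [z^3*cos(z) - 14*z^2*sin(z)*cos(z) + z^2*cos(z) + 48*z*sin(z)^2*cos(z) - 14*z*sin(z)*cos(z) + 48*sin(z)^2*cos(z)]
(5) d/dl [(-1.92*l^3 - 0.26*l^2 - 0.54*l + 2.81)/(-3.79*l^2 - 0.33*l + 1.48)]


(1) = 1
(2) = (-1.55*v^2 - 7.075*v - 4.8615)/(4.0*v^4 + 6.56*v^3 - 7.4304*v^2 - 8.2984*v + 6.4009)
(3) = 6*y + 2
(4) = -z^3*sin(z) - z^2*sin(z) + 3*z^2*cos(z) - 14*z^2*cos(2*z) - 12*z*sin(z) + 36*z*sin(3*z) - 14*sqrt(2)*z*sin(2*z + pi/4) + 2*z*cos(z) - 12*sin(z) - 7*sin(2*z) + 36*sin(3*z) + 12*cos(z) - 12*cos(3*z)
(5) = (7.2768*l^4 + 1.2672*l^3 - 10.4856*l^2 + 20.5302*l + 0.1281)/(14.3641*l^4 + 2.5014*l^3 - 11.1095*l^2 - 0.9768*l + 2.1904)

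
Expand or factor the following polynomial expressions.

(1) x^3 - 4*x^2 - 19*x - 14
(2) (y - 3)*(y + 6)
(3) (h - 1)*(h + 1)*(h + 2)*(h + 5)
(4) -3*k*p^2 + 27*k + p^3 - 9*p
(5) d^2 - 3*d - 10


(1) = (x - 7)*(x + 1)*(x + 2)
(2) = y^2 + 3*y - 18
(3) = h^4 + 7*h^3 + 9*h^2 - 7*h - 10
(4) = (-3*k + p)*(p - 3)*(p + 3)
(5) = (d - 5)*(d + 2)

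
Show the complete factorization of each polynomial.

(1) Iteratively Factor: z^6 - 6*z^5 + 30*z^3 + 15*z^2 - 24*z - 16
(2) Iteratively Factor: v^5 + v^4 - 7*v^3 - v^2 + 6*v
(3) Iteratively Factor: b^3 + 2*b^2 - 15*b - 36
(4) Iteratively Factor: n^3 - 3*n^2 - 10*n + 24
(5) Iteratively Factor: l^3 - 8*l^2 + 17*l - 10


(1) = (z - 4)*(z^5 - 2*z^4 - 8*z^3 - 2*z^2 + 7*z + 4) = (z - 4)*(z + 1)*(z^4 - 3*z^3 - 5*z^2 + 3*z + 4) = (z - 4)*(z - 1)*(z + 1)*(z^3 - 2*z^2 - 7*z - 4) = (z - 4)*(z - 1)*(z + 1)^2*(z^2 - 3*z - 4) = (z - 4)^2*(z - 1)*(z + 1)^2*(z + 1)
(2) = (v)*(v^4 + v^3 - 7*v^2 - v + 6) = v*(v + 1)*(v^3 - 7*v + 6) = v*(v - 1)*(v + 1)*(v^2 + v - 6) = v*(v - 1)*(v + 1)*(v + 3)*(v - 2)
(3) = (b + 3)*(b^2 - b - 12) = (b - 4)*(b + 3)*(b + 3)
(4) = (n + 3)*(n^2 - 6*n + 8) = (n - 2)*(n + 3)*(n - 4)
(5) = (l - 1)*(l^2 - 7*l + 10) = (l - 5)*(l - 1)*(l - 2)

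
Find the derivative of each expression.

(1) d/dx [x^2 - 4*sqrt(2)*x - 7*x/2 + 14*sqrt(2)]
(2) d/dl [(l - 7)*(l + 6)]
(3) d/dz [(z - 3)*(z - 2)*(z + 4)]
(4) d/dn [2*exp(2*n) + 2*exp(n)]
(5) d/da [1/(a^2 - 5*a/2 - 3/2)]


(1) = 2*x - 4*sqrt(2) - 7/2
(2) = 2*l - 1
(3) = 3*z^2 - 2*z - 14
(4) = (4*exp(n) + 2)*exp(n)
(5) = 2*(5 - 4*a)/(-2*a^2 + 5*a + 3)^2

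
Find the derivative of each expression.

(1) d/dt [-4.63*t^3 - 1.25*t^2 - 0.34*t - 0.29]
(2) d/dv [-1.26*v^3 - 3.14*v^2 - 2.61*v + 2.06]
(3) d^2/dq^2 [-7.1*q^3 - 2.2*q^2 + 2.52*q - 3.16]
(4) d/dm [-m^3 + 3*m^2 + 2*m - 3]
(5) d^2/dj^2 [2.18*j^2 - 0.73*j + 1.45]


(1) = -13.89*t^2 - 2.5*t - 0.34
(2) = -3.78*v^2 - 6.28*v - 2.61
(3) = -42.6*q - 4.4
(4) = -3*m^2 + 6*m + 2
(5) = 4.36000000000000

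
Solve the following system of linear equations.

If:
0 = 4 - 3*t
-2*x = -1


Then:
t = 4/3
x = 1/2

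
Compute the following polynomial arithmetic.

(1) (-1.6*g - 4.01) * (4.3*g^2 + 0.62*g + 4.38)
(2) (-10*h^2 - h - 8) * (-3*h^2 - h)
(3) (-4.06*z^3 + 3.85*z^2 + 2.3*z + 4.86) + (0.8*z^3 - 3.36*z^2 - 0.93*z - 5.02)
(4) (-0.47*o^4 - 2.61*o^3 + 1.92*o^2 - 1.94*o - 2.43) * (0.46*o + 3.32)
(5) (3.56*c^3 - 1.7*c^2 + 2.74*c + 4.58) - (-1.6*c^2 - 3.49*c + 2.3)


(1) = -6.88*g^3 - 18.235*g^2 - 9.4942*g - 17.5638
(2) = 30*h^4 + 13*h^3 + 25*h^2 + 8*h
(3) = -3.26*z^3 + 0.49*z^2 + 1.37*z - 0.16
(4) = -0.2162*o^5 - 2.761*o^4 - 7.782*o^3 + 5.482*o^2 - 7.5586*o - 8.0676
(5) = 3.56*c^3 - 0.1*c^2 + 6.23*c + 2.28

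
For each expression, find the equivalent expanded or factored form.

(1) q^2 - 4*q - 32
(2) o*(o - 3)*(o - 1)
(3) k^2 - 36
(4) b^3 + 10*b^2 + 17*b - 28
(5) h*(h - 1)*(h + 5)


(1) = (q - 8)*(q + 4)
(2) = o^3 - 4*o^2 + 3*o
(3) = (k - 6)*(k + 6)
(4) = (b - 1)*(b + 4)*(b + 7)
(5) = h^3 + 4*h^2 - 5*h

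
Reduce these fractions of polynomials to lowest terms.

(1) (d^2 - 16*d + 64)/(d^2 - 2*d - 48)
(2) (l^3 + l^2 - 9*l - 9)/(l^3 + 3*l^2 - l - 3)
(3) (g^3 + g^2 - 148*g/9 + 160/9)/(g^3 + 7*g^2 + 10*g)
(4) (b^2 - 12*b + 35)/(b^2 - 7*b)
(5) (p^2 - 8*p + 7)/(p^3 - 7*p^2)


(1) = (d - 8)/(d + 6)
(2) = (l - 3)/(l - 1)
(3) = (9*g^2 - 36*g + 32)/(9*g^2 + 18*g)
(4) = (b - 5)/b
(5) = (p - 1)/p^2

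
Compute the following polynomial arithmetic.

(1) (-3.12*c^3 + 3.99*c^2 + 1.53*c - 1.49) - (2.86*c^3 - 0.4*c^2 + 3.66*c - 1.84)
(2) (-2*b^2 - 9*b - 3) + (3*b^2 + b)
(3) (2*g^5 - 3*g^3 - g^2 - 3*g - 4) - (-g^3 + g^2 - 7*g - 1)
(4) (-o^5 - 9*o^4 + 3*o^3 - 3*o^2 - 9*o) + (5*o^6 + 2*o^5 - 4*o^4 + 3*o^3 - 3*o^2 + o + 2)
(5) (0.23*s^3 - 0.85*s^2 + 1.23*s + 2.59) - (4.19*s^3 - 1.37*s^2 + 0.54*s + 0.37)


(1) = -5.98*c^3 + 4.39*c^2 - 2.13*c + 0.35
(2) = b^2 - 8*b - 3
(3) = 2*g^5 - 2*g^3 - 2*g^2 + 4*g - 3
(4) = 5*o^6 + o^5 - 13*o^4 + 6*o^3 - 6*o^2 - 8*o + 2
(5) = -3.96*s^3 + 0.52*s^2 + 0.69*s + 2.22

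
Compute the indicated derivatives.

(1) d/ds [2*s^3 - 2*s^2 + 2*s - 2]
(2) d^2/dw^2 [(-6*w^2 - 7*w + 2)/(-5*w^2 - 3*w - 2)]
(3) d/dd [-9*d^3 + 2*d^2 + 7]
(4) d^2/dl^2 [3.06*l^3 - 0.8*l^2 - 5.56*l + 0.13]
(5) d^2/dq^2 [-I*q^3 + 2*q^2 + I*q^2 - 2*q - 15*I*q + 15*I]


(1) = 6*s^2 - 4*s + 2
(2) = 2*(85*w^3 - 330*w^2 - 300*w - 16)/(125*w^6 + 225*w^5 + 285*w^4 + 207*w^3 + 114*w^2 + 36*w + 8)
(3) = d*(4 - 27*d)
(4) = 18.36*l - 1.6
(5) = -6*I*q + 4 + 2*I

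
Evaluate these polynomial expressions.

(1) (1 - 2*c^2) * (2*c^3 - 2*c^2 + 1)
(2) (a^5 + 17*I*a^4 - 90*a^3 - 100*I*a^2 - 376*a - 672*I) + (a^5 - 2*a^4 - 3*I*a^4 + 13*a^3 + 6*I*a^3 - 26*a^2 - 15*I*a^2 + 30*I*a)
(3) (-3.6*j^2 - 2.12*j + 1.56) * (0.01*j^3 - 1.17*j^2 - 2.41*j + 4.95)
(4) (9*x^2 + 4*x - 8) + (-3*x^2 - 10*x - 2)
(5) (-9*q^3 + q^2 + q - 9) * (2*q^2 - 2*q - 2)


(1) = -4*c^5 + 4*c^4 + 2*c^3 - 4*c^2 + 1
(2) = 2*a^5 - 2*a^4 + 14*I*a^4 - 77*a^3 + 6*I*a^3 - 26*a^2 - 115*I*a^2 - 376*a + 30*I*a - 672*I
(3) = -0.036*j^5 + 4.1908*j^4 + 11.172*j^3 - 14.536*j^2 - 14.2536*j + 7.722
(4) = 6*x^2 - 6*x - 10
(5) = -18*q^5 + 20*q^4 + 18*q^3 - 22*q^2 + 16*q + 18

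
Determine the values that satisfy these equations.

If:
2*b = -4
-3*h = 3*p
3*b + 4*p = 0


Then:
b = -2
h = -3/2
p = 3/2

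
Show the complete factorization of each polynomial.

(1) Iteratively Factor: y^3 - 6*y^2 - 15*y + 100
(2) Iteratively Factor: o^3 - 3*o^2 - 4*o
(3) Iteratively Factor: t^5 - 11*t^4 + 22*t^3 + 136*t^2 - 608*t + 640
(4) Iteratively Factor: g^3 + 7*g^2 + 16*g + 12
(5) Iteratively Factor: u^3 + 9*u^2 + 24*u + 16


(1) = (y - 5)*(y^2 - y - 20) = (y - 5)*(y + 4)*(y - 5)
(2) = (o)*(o^2 - 3*o - 4) = o*(o - 4)*(o + 1)
(3) = (t - 4)*(t^4 - 7*t^3 - 6*t^2 + 112*t - 160) = (t - 4)*(t + 4)*(t^3 - 11*t^2 + 38*t - 40) = (t - 4)^2*(t + 4)*(t^2 - 7*t + 10) = (t - 4)^2*(t - 2)*(t + 4)*(t - 5)
(4) = (g + 2)*(g^2 + 5*g + 6) = (g + 2)*(g + 3)*(g + 2)
(5) = (u + 4)*(u^2 + 5*u + 4) = (u + 1)*(u + 4)*(u + 4)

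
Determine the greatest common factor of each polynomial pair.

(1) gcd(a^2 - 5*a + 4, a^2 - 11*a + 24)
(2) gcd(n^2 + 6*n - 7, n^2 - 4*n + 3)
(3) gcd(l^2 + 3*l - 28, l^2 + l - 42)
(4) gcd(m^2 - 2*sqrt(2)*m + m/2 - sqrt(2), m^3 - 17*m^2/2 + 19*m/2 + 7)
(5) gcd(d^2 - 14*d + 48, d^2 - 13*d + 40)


(1) = 1
(2) = n - 1
(3) = l + 7
(4) = m + 1/2
(5) = gcd((d - 8)*(d - 6), (d - 8)*(d - 5)) = d - 8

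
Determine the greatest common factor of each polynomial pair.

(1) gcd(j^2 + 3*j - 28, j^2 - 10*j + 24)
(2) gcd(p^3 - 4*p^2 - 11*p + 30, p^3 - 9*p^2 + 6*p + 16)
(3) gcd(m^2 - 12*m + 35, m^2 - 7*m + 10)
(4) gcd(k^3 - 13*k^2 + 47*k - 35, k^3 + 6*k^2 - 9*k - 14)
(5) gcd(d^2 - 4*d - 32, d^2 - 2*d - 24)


(1) = gcd((j - 4)*(j + 7), (j - 6)*(j - 4)) = j - 4
(2) = p - 2
(3) = gcd((m - 7)*(m - 5), (m - 5)*(m - 2)) = m - 5
(4) = gcd((k - 7)*(k - 5)*(k - 1), (k - 2)*(k + 1)*(k + 7)) = 1
(5) = gcd((d - 8)*(d + 4), (d - 6)*(d + 4)) = d + 4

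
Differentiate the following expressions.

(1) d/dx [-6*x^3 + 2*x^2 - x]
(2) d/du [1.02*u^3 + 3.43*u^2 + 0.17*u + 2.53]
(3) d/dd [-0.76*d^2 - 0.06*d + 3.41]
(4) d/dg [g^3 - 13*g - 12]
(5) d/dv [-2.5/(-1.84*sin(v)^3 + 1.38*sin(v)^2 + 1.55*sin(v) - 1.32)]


(1) = -18*x^2 + 4*x - 1
(2) = 3.06*u^2 + 6.86*u + 0.17
(3) = -1.52*d - 0.06
(4) = 3*g^2 - 13
(5) = (-13.8*sin(v)^2 + 6.9*sin(v) + 3.875)*cos(v)/(1.84*sin(v)^3 - 1.38*sin(v)^2 - 1.55*sin(v) + 1.32)^2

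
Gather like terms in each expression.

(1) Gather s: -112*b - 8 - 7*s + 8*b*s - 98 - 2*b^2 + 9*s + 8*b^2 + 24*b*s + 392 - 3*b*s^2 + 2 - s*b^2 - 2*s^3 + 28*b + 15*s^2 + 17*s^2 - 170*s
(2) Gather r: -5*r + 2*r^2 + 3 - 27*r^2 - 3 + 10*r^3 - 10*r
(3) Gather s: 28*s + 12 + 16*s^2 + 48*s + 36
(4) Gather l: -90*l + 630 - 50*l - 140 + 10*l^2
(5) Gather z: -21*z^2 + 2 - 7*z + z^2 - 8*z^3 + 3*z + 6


(1) = 6*b^2 - 84*b - 2*s^3 + s^2*(32 - 3*b) + s*(-b^2 + 32*b - 168) + 288
(2) = 10*r^3 - 25*r^2 - 15*r
(3) = 16*s^2 + 76*s + 48
(4) = 10*l^2 - 140*l + 490
(5) = -8*z^3 - 20*z^2 - 4*z + 8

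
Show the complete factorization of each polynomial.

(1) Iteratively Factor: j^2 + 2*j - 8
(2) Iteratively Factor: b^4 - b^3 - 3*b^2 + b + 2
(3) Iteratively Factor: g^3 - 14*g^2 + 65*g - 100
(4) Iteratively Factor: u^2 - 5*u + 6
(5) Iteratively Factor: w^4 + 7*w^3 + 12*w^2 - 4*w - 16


(1) = (j + 4)*(j - 2)
(2) = (b + 1)*(b^3 - 2*b^2 - b + 2) = (b - 2)*(b + 1)*(b^2 - 1) = (b - 2)*(b - 1)*(b + 1)*(b + 1)
(3) = (g - 5)*(g^2 - 9*g + 20) = (g - 5)^2*(g - 4)
(4) = (u - 2)*(u - 3)
(5) = (w - 1)*(w^3 + 8*w^2 + 20*w + 16) = (w - 1)*(w + 2)*(w^2 + 6*w + 8) = (w - 1)*(w + 2)^2*(w + 4)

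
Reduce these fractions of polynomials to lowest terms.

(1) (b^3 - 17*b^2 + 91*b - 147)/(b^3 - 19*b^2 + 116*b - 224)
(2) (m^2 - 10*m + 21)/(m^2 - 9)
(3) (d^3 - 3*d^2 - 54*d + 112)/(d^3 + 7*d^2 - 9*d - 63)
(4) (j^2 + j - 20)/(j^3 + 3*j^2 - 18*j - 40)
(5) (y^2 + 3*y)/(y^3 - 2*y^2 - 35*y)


(1) = (b^2 - 10*b + 21)/(b^2 - 12*b + 32)
(2) = (m - 7)/(m + 3)
(3) = (d^2 - 10*d + 16)/(d^2 - 9)
(4) = 1/(j + 2)
(5) = (y + 3)/(y^2 - 2*y - 35)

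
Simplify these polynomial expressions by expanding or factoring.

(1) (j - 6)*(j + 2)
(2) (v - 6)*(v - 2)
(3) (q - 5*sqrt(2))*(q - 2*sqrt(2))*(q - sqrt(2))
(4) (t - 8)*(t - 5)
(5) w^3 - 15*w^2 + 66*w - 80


(1) = j^2 - 4*j - 12
(2) = v^2 - 8*v + 12
(3) = q^3 - 8*sqrt(2)*q^2 + 34*q - 20*sqrt(2)
(4) = t^2 - 13*t + 40
(5) = (w - 8)*(w - 5)*(w - 2)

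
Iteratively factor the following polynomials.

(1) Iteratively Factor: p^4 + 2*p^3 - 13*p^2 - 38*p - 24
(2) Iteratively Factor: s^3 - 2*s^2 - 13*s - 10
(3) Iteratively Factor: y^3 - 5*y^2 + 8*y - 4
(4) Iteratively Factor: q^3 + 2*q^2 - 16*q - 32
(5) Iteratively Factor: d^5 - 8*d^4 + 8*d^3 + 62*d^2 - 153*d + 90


(1) = (p + 3)*(p^3 - p^2 - 10*p - 8) = (p + 2)*(p + 3)*(p^2 - 3*p - 4) = (p + 1)*(p + 2)*(p + 3)*(p - 4)
(2) = (s - 5)*(s^2 + 3*s + 2) = (s - 5)*(s + 2)*(s + 1)
(3) = (y - 2)*(y^2 - 3*y + 2) = (y - 2)^2*(y - 1)
(4) = (q + 2)*(q^2 - 16) = (q - 4)*(q + 2)*(q + 4)
(5) = (d - 2)*(d^4 - 6*d^3 - 4*d^2 + 54*d - 45) = (d - 2)*(d - 1)*(d^3 - 5*d^2 - 9*d + 45) = (d - 2)*(d - 1)*(d + 3)*(d^2 - 8*d + 15) = (d - 5)*(d - 2)*(d - 1)*(d + 3)*(d - 3)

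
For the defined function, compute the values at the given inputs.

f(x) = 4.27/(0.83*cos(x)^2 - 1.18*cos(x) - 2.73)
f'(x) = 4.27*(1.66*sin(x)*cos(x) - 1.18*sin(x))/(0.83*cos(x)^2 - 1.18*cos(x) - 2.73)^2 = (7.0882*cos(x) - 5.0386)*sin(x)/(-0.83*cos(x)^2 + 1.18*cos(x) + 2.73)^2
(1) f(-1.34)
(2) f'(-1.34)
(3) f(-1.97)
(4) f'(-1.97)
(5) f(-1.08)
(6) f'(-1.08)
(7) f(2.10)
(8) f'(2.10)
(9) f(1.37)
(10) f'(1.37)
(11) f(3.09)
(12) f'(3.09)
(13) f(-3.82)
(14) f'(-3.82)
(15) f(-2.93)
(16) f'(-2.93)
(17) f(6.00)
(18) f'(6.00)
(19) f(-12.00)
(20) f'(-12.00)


(1) = -1.44
(2) = 0.38
(3) = -1.99
(4) = 1.56
(5) = -1.38
(6) = 0.16
(7) = -2.22
(8) = -2.01
(9) = -1.46
(10) = -0.41
(11) = -5.90
(12) = -1.19
(13) = -3.26
(14) = -3.87
(15) = -5.45
(16) = 4.10
(17) = -1.38
(18) = -0.05
(19) = -1.36
(20) = 0.05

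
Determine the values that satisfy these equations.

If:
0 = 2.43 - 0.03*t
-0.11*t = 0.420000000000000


Then:
No Solution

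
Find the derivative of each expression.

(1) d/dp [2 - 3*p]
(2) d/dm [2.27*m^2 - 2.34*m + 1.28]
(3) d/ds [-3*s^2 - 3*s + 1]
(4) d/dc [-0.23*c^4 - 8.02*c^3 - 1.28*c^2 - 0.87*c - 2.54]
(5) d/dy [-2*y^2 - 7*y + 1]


(1) = -3
(2) = 4.54*m - 2.34
(3) = -6*s - 3
(4) = -0.92*c^3 - 24.06*c^2 - 2.56*c - 0.87
(5) = -4*y - 7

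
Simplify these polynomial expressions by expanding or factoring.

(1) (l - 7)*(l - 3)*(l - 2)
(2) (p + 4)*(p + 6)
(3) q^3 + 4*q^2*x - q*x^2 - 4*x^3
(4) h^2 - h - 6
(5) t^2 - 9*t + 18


(1) = l^3 - 12*l^2 + 41*l - 42
(2) = p^2 + 10*p + 24
(3) = (q - x)*(q + x)*(q + 4*x)
(4) = (h - 3)*(h + 2)
(5) = (t - 6)*(t - 3)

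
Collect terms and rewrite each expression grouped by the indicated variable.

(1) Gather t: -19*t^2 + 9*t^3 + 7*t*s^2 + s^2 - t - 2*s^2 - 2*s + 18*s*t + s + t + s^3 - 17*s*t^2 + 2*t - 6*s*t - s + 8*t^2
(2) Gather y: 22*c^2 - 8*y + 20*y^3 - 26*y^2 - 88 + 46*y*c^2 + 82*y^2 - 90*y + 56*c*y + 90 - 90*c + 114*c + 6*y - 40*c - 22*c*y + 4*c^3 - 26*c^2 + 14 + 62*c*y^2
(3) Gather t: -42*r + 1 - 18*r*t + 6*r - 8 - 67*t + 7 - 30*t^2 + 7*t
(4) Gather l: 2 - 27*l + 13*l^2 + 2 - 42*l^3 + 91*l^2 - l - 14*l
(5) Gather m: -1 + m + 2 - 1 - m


(1) = s^3 - s^2 - 2*s + 9*t^3 + t^2*(-17*s - 11) + t*(7*s^2 + 12*s + 2)
(2) = 4*c^3 - 4*c^2 - 16*c + 20*y^3 + y^2*(62*c + 56) + y*(46*c^2 + 34*c - 92) + 16
(3) = -36*r - 30*t^2 + t*(-18*r - 60)
(4) = -42*l^3 + 104*l^2 - 42*l + 4
(5) = 0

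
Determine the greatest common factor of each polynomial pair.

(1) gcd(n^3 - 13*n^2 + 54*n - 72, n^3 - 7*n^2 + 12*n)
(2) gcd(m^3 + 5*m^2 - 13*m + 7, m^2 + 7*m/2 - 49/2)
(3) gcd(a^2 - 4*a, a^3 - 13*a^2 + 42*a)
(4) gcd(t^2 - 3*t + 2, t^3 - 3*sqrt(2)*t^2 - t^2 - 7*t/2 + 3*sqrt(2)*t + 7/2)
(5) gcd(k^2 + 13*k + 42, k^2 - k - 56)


(1) = n^2 - 7*n + 12
(2) = m + 7
(3) = a
(4) = gcd((t - 2)*(t - 1), (t - 1)*(t - 7*sqrt(2)/2)*(t + sqrt(2)/2)) = t - 1
(5) = gcd((k + 6)*(k + 7), (k - 8)*(k + 7)) = k + 7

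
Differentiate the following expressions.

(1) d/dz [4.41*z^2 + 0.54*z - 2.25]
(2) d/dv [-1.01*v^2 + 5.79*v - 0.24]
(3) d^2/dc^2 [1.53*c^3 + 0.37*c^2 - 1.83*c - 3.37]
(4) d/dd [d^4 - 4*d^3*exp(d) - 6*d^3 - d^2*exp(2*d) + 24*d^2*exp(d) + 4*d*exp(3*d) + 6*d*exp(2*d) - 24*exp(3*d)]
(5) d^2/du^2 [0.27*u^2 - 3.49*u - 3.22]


(1) = 8.82*z + 0.54
(2) = 5.79 - 2.02*v
(3) = 9.18*c + 0.74
(4) = -4*d^3*exp(d) + 4*d^3 - 2*d^2*exp(2*d) + 12*d^2*exp(d) - 18*d^2 + 12*d*exp(3*d) + 10*d*exp(2*d) + 48*d*exp(d) - 68*exp(3*d) + 6*exp(2*d)
(5) = 0.540000000000000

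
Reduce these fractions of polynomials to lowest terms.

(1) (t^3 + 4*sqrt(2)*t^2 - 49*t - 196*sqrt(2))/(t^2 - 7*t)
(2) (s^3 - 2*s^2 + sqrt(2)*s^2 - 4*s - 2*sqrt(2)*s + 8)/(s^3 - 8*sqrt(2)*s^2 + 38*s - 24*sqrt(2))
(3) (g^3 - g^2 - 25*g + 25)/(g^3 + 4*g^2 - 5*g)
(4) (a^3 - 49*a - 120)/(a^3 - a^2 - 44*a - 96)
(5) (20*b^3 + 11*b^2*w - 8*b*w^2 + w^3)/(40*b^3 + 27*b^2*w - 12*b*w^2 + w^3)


(1) = (t^2 + t*(4*sqrt(2) + 7) + 28*sqrt(2))/t
(2) = (s^2 + s*(-2 + 2*sqrt(2)) - 4*sqrt(2))/(s^2 - 7*sqrt(2)*s + 24)
(3) = (g - 5)/g
(4) = (a + 5)/(a + 4)
(5) = (-4*b + w)/(-8*b + w)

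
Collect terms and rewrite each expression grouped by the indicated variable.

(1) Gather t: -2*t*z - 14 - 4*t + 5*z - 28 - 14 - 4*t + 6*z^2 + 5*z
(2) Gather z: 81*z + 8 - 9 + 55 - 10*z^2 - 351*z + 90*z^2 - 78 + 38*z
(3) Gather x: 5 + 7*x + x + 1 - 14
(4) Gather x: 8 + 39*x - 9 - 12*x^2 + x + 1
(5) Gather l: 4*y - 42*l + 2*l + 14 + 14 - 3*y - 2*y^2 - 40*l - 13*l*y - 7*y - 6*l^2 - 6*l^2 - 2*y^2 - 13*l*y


(1) = t*(-2*z - 8) + 6*z^2 + 10*z - 56
(2) = 80*z^2 - 232*z - 24
(3) = 8*x - 8
(4) = -12*x^2 + 40*x
(5) = -12*l^2 + l*(-26*y - 80) - 4*y^2 - 6*y + 28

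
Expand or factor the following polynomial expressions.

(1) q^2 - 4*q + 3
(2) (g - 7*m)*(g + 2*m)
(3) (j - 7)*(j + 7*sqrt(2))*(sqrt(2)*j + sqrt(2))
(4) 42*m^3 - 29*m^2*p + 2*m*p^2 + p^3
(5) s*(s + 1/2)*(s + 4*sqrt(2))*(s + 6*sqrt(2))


(1) = (q - 3)*(q - 1)
(2) = g^2 - 5*g*m - 14*m^2
(3) = sqrt(2)*j^3 - 6*sqrt(2)*j^2 + 14*j^2 - 84*j - 7*sqrt(2)*j - 98
(4) = (-3*m + p)*(-2*m + p)*(7*m + p)
(5) = s^4 + s^3/2 + 10*sqrt(2)*s^3 + 5*sqrt(2)*s^2 + 48*s^2 + 24*s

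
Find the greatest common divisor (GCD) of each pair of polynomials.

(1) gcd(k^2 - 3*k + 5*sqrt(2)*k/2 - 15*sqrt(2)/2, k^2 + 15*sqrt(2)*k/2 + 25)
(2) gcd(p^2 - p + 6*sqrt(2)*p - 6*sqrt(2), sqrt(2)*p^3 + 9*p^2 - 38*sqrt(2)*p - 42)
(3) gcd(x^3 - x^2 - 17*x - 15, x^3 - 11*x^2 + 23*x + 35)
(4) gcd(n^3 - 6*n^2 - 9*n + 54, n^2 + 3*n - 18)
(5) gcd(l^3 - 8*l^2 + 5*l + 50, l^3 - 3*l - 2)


(1) = k + 5*sqrt(2)/2
(2) = gcd((p - 1)*(p + 6*sqrt(2)), (p - 3*sqrt(2))*(p + 7*sqrt(2))*(sqrt(2)*p + 1)) = 1
(3) = x^2 - 4*x - 5
(4) = gcd((n - 6)*(n - 3)*(n + 3), (n - 3)*(n + 6)) = n - 3
(5) = 1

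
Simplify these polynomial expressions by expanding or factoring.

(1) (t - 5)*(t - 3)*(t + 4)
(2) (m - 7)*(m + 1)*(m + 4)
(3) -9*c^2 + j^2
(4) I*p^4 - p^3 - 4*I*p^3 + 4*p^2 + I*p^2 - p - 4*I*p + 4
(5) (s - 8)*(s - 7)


(1) = t^3 - 4*t^2 - 17*t + 60
(2) = m^3 - 2*m^2 - 31*m - 28
(3) = (-3*c + j)*(3*c + j)
(4) = (p - 4)*(p + I)^2*(I*p + 1)
(5) = s^2 - 15*s + 56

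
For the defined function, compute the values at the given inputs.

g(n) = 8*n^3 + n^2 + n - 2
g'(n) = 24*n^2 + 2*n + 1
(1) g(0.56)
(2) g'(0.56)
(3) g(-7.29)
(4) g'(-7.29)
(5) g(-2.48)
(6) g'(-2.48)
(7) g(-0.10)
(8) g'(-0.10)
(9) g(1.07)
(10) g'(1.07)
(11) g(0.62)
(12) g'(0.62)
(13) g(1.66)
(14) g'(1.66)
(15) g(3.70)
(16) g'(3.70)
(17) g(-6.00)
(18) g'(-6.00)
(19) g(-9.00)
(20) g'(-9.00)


(1) = 0.28
(2) = 9.65
(3) = -3055.51
(4) = 1261.88
(5) = -120.35
(6) = 143.65
(7) = -2.10
(8) = 1.04
(9) = 10.02
(10) = 30.62
(11) = 0.91
(12) = 11.47
(13) = 39.01
(14) = 70.45
(15) = 420.61
(16) = 336.96
(17) = -1700.00
(18) = 853.00
(19) = -5762.00
(20) = 1927.00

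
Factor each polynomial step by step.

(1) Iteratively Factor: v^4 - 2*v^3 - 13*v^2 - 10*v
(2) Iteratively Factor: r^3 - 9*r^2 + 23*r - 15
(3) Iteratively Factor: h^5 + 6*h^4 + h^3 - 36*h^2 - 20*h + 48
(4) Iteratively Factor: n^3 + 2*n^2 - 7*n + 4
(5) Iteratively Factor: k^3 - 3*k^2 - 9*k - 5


(1) = (v + 2)*(v^3 - 4*v^2 - 5*v) = v*(v + 2)*(v^2 - 4*v - 5) = v*(v - 5)*(v + 2)*(v + 1)
(2) = (r - 5)*(r^2 - 4*r + 3) = (r - 5)*(r - 3)*(r - 1)
(3) = (h + 3)*(h^4 + 3*h^3 - 8*h^2 - 12*h + 16) = (h - 1)*(h + 3)*(h^3 + 4*h^2 - 4*h - 16) = (h - 1)*(h + 3)*(h + 4)*(h^2 - 4) = (h - 1)*(h + 2)*(h + 3)*(h + 4)*(h - 2)
(4) = (n - 1)*(n^2 + 3*n - 4) = (n - 1)*(n + 4)*(n - 1)
(5) = (k + 1)*(k^2 - 4*k - 5) = (k + 1)^2*(k - 5)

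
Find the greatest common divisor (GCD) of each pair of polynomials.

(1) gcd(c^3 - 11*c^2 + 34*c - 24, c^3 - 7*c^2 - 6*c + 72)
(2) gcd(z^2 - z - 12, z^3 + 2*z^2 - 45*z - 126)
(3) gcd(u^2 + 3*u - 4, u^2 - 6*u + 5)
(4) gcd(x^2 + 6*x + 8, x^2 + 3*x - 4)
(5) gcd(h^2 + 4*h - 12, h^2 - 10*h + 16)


(1) = c^2 - 10*c + 24
(2) = z + 3
(3) = gcd((u - 1)*(u + 4), (u - 5)*(u - 1)) = u - 1
(4) = gcd((x + 2)*(x + 4), (x - 1)*(x + 4)) = x + 4
(5) = h - 2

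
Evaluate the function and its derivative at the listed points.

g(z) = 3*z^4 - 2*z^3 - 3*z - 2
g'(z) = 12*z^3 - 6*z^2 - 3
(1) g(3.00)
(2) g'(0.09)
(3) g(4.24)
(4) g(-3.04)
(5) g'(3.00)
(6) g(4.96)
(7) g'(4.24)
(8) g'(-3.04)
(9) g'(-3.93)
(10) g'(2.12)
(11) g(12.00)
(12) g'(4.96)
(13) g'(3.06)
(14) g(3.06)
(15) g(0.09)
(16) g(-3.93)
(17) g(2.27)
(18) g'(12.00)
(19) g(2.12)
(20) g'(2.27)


(1) = 178.00
(2) = -3.04
(3) = 802.41
(4) = 319.53
(5) = 267.00
(6) = 1554.79
(7) = 803.83
(8) = -395.58
(9) = -824.05
(10) = 84.37
(11) = 58714.00
(12) = 1313.68
(13) = 284.65
(14) = 194.55
(15) = -2.27
(16) = 846.82
(17) = 47.45
(18) = 19869.00
(19) = 33.18
(20) = 106.45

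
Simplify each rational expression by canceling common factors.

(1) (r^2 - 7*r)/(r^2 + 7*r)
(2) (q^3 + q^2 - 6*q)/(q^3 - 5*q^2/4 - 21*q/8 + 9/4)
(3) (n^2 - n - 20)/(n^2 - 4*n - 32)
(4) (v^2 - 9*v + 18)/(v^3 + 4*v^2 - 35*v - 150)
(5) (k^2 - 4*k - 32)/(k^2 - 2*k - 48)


(1) = (r - 7)/(r + 7)
(2) = (8*q^2 + 24*q)/(8*q^2 + 6*q - 9)
(3) = (n - 5)/(n - 8)
(4) = (v - 3)/(v^2 + 10*v + 25)
(5) = (k + 4)/(k + 6)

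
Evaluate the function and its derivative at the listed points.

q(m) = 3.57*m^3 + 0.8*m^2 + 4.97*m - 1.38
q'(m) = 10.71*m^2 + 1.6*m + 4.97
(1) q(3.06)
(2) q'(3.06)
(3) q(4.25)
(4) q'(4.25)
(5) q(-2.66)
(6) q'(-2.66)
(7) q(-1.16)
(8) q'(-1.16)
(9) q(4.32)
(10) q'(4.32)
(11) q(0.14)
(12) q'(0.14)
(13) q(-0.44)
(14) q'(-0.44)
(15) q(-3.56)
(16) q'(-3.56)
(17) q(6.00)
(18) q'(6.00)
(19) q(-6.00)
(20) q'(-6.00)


(1) = 123.61
(2) = 110.15
(3) = 308.25
(4) = 205.22
(5) = -76.13
(6) = 76.49
(7) = -11.64
(8) = 17.53
(9) = 322.84
(10) = 211.76
(11) = -0.66
(12) = 5.40
(13) = -3.72
(14) = 6.34
(15) = -170.01
(16) = 135.01
(17) = 828.36
(18) = 400.13
(19) = -773.52
(20) = 380.93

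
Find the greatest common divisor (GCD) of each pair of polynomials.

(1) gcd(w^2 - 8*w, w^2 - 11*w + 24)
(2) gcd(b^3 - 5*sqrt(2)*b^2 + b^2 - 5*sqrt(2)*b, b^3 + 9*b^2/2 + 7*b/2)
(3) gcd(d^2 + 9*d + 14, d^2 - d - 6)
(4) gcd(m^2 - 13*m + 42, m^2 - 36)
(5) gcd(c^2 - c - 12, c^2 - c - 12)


(1) = w - 8
(2) = gcd(b*(b + 1)*(b - 5*sqrt(2)), b*(b + 1)*(b + 7/2)) = b^2 + b
(3) = d + 2
(4) = gcd((m - 7)*(m - 6), (m - 6)*(m + 6)) = m - 6
(5) = c^2 - c - 12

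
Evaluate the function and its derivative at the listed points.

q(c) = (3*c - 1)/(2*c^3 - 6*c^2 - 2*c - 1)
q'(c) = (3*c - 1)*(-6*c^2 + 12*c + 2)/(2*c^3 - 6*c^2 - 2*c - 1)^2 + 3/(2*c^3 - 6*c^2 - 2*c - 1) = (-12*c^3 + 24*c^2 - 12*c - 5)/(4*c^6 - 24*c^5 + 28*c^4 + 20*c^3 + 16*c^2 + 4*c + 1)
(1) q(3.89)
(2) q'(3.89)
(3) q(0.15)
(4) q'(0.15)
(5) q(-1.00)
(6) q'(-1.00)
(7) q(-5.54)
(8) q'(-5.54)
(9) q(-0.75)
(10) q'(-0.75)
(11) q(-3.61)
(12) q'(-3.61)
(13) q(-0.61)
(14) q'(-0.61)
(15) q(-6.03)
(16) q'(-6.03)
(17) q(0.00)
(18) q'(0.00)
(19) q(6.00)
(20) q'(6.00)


(1) = 0.59
(2) = -1.20
(3) = 0.39
(4) = -3.09
(5) = 0.57
(6) = 0.88
(7) = 0.03
(8) = 0.01
(9) = 0.87
(10) = 1.63
(11) = 0.07
(12) = 0.03
(13) = 1.15
(14) = 2.30
(15) = 0.03
(16) = 0.01
(17) = 1.00
(18) = -5.00
(19) = 0.08
(20) = -0.04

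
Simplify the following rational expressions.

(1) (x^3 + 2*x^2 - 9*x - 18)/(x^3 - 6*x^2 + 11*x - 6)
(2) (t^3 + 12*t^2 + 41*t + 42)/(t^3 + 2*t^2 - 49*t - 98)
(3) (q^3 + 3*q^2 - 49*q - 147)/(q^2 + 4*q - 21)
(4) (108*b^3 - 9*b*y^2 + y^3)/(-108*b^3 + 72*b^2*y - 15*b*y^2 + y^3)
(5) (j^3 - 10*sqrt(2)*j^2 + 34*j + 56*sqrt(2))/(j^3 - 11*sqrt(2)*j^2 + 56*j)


(1) = (x^2 + 5*x + 6)/(x^2 - 3*x + 2)
(2) = (t + 3)/(t - 7)
(3) = (q^2 - 4*q - 21)/(q - 3)
(4) = (3*b + y)/(-3*b + y)
(5) = (j + sqrt(2))/j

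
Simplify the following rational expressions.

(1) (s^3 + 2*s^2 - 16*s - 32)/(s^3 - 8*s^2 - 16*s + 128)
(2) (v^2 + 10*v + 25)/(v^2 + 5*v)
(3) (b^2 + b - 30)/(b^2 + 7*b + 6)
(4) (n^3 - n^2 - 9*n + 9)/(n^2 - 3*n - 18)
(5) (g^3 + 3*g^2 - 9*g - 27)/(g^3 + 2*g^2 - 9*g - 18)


(1) = (s + 2)/(s - 8)
(2) = (v + 5)/v
(3) = (b - 5)/(b + 1)
(4) = (n^2 - 4*n + 3)/(n - 6)
(5) = (g + 3)/(g + 2)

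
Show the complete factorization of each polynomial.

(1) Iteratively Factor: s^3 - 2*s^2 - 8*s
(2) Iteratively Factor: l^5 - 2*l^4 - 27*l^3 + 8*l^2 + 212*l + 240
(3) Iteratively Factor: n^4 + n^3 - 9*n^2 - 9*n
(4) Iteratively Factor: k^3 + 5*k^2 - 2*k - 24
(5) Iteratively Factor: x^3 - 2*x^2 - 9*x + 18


(1) = (s + 2)*(s^2 - 4*s) = s*(s + 2)*(s - 4)
(2) = (l + 2)*(l^4 - 4*l^3 - 19*l^2 + 46*l + 120) = (l - 4)*(l + 2)*(l^3 - 19*l - 30) = (l - 4)*(l + 2)*(l + 3)*(l^2 - 3*l - 10) = (l - 5)*(l - 4)*(l + 2)*(l + 3)*(l + 2)
(3) = (n + 3)*(n^3 - 2*n^2 - 3*n) = n*(n + 3)*(n^2 - 2*n - 3) = n*(n + 1)*(n + 3)*(n - 3)
(4) = (k + 4)*(k^2 + k - 6) = (k + 3)*(k + 4)*(k - 2)
(5) = (x + 3)*(x^2 - 5*x + 6) = (x - 3)*(x + 3)*(x - 2)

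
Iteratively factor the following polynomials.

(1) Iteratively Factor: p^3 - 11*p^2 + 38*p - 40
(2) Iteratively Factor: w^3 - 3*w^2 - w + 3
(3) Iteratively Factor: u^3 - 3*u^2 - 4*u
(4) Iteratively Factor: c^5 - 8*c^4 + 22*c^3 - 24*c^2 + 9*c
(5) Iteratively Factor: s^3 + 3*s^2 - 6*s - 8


(1) = (p - 5)*(p^2 - 6*p + 8) = (p - 5)*(p - 4)*(p - 2)
(2) = (w - 1)*(w^2 - 2*w - 3) = (w - 3)*(w - 1)*(w + 1)
(3) = (u + 1)*(u^2 - 4*u) = (u - 4)*(u + 1)*(u)
(4) = (c - 3)*(c^4 - 5*c^3 + 7*c^2 - 3*c) = (c - 3)*(c - 1)*(c^3 - 4*c^2 + 3*c) = (c - 3)^2*(c - 1)*(c^2 - c) = c*(c - 3)^2*(c - 1)*(c - 1)
(5) = (s + 4)*(s^2 - s - 2) = (s - 2)*(s + 4)*(s + 1)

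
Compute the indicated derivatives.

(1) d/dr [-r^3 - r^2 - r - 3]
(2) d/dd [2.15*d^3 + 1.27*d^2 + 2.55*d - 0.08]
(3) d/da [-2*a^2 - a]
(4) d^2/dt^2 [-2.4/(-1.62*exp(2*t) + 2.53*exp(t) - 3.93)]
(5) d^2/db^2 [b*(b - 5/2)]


(1) = -3*r^2 - 2*r - 1
(2) = 6.45*d^2 + 2.54*d + 2.55
(3) = -4*a - 1
(4) = ((6.072 - 15.552*exp(t))*(1.62*exp(2*t) - 2.53*exp(t) + 3.93) + 2.4*(3.24*exp(t) - 2.53)*(6.48*exp(t) - 5.06)*exp(t))*exp(t)/(1.62*exp(2*t) - 2.53*exp(t) + 3.93)^3
(5) = 2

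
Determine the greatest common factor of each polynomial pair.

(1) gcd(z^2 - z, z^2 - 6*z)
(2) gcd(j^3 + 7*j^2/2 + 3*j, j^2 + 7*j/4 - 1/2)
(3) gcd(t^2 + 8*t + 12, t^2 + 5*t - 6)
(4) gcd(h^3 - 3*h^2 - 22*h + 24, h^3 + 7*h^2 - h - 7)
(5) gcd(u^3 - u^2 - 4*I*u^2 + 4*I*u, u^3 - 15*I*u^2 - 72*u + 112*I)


(1) = gcd(z*(z - 1), z*(z - 6)) = z
(2) = gcd(j*(j + 3/2)*(j + 2), (j - 1/4)*(j + 2)) = j + 2
(3) = gcd((t + 2)*(t + 6), (t - 1)*(t + 6)) = t + 6
(4) = gcd((h - 6)*(h - 1)*(h + 4), (h - 1)*(h + 1)*(h + 7)) = h - 1
(5) = u - 4*I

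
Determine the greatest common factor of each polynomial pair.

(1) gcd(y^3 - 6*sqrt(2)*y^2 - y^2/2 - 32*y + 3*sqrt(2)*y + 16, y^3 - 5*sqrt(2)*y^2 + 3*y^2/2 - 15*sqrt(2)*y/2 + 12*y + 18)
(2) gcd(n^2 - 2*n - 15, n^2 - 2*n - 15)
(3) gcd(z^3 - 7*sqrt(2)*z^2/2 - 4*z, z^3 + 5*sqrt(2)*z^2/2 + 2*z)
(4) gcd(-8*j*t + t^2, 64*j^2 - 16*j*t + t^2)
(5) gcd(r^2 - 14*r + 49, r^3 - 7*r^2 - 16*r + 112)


(1) = gcd((y - 1/2)*(y - 8*sqrt(2))*(y + 2*sqrt(2)), (y + 3/2)*(y - 3*sqrt(2))*(y - 2*sqrt(2))) = 1
(2) = n^2 - 2*n - 15
(3) = z^2 + sqrt(2)*z/2
(4) = -8*j + t
(5) = r - 7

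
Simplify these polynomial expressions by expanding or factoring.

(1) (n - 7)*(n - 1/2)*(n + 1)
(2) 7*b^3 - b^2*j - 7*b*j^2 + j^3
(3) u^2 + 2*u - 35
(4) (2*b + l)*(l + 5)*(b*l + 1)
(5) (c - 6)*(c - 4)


(1) = n^3 - 13*n^2/2 - 4*n + 7/2
(2) = (-7*b + j)*(-b + j)*(b + j)
(3) = (u - 5)*(u + 7)
(4) = 2*b^2*l^2 + 10*b^2*l + b*l^3 + 5*b*l^2 + 2*b*l + 10*b + l^2 + 5*l
(5) = c^2 - 10*c + 24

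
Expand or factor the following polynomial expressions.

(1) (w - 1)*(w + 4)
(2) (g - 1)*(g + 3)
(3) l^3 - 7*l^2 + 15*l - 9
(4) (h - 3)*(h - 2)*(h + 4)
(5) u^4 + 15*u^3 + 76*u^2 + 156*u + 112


(1) = w^2 + 3*w - 4
(2) = g^2 + 2*g - 3
(3) = (l - 3)^2*(l - 1)
(4) = h^3 - h^2 - 14*h + 24
(5) = (u + 2)^2*(u + 4)*(u + 7)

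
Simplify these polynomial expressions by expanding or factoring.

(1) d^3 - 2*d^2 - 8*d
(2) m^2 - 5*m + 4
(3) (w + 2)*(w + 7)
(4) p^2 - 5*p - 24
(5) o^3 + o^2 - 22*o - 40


(1) = d*(d - 4)*(d + 2)
(2) = (m - 4)*(m - 1)
(3) = w^2 + 9*w + 14
(4) = (p - 8)*(p + 3)
(5) = (o - 5)*(o + 2)*(o + 4)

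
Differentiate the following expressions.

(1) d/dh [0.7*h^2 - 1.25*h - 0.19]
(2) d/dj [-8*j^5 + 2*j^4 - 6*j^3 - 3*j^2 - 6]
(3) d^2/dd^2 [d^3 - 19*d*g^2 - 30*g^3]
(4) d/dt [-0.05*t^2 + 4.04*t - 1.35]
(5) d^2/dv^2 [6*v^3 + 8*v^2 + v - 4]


(1) = 1.4*h - 1.25
(2) = 2*j*(-20*j^3 + 4*j^2 - 9*j - 3)
(3) = 6*d
(4) = 4.04 - 0.1*t
(5) = 36*v + 16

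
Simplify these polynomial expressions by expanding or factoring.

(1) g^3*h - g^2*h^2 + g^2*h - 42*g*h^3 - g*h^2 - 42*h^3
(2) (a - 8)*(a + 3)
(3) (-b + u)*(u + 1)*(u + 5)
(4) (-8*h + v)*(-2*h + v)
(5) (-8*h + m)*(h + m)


(1) = (g - 7*h)*(g + 6*h)*(g*h + h)
(2) = a^2 - 5*a - 24
(3) = -b*u^2 - 6*b*u - 5*b + u^3 + 6*u^2 + 5*u
(4) = 16*h^2 - 10*h*v + v^2
(5) = -8*h^2 - 7*h*m + m^2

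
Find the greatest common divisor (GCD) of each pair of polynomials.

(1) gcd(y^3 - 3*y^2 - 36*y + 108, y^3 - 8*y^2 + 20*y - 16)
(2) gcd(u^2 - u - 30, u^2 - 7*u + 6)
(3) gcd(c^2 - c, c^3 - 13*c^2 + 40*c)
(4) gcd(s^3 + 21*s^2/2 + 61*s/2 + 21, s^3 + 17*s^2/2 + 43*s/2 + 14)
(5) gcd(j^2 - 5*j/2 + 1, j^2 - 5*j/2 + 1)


(1) = 1
(2) = u - 6
(3) = c
(4) = gcd((s + 1)*(s + 7/2)*(s + 6), (s + 1)*(s + 7/2)*(s + 4)) = s^2 + 9*s/2 + 7/2
(5) = j^2 - 5*j/2 + 1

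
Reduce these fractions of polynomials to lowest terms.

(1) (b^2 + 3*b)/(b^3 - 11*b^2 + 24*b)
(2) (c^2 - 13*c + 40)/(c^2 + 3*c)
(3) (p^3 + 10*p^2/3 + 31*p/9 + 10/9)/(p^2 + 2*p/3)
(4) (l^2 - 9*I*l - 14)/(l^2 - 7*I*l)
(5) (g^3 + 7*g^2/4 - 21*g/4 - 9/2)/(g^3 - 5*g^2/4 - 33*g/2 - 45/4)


(1) = (b + 3)/(b^2 - 11*b + 24)
(2) = (c^2 - 13*c + 40)/(c^2 + 3*c)
(3) = (3*p^2 + 8*p + 5)/(3*p)
(4) = (l - 2*I)/l
(5) = (g - 2)/(g - 5)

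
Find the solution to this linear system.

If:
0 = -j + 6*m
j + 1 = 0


Then:
j = -1
m = -1/6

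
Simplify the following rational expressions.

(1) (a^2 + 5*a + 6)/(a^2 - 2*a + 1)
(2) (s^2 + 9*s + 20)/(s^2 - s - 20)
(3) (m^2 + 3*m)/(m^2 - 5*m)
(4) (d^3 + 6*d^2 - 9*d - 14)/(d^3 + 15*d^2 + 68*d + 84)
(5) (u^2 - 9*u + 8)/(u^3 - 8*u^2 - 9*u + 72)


(1) = (a^2 + 5*a + 6)/(a^2 - 2*a + 1)
(2) = (s + 5)/(s - 5)
(3) = (m + 3)/(m - 5)
(4) = (d^2 - d - 2)/(d^2 + 8*d + 12)
(5) = (u - 1)/(u^2 - 9)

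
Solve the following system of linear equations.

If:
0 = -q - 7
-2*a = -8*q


Then:
a = -28
q = -7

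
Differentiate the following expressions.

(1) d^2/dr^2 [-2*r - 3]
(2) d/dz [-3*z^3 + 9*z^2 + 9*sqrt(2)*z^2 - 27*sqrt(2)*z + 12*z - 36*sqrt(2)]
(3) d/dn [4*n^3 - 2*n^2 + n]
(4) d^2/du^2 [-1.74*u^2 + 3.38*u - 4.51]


(1) = 0
(2) = -9*z^2 + 18*z + 18*sqrt(2)*z - 27*sqrt(2) + 12
(3) = 12*n^2 - 4*n + 1
(4) = -3.48000000000000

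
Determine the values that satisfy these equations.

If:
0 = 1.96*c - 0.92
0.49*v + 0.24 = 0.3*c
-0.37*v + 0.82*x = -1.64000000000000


Then:
c = 0.47
v = -0.20
x = -2.09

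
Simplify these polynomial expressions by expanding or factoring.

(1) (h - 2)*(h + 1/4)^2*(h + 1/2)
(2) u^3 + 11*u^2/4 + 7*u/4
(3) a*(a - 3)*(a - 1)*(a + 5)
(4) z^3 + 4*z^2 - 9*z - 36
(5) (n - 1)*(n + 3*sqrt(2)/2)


(1) = h^4 - h^3 - 27*h^2/16 - 19*h/32 - 1/16
(2) = u*(u + 1)*(u + 7/4)
(3) = a^4 + a^3 - 17*a^2 + 15*a
(4) = (z - 3)*(z + 3)*(z + 4)
(5) = n^2 - n + 3*sqrt(2)*n/2 - 3*sqrt(2)/2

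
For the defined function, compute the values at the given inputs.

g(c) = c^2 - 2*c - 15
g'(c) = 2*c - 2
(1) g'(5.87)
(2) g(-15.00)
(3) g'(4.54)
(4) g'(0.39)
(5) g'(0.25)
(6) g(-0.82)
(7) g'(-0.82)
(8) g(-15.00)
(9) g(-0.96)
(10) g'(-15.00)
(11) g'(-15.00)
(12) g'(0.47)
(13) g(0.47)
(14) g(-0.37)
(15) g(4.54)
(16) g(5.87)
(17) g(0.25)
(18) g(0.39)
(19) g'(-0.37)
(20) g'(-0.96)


(1) = 9.74
(2) = 240.00
(3) = 7.08
(4) = -1.22
(5) = -1.50
(6) = -12.69
(7) = -3.64
(8) = 240.00
(9) = -12.16
(10) = -32.00
(11) = -32.00
(12) = -1.06
(13) = -15.72
(14) = -14.12
(15) = -3.47
(16) = 7.72
(17) = -15.44
(18) = -15.63
(19) = -2.74
(20) = -3.92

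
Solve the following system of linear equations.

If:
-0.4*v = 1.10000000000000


Then:
v = -2.75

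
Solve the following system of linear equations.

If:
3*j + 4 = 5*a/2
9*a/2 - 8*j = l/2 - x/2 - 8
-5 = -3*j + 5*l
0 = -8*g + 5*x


Then:
a = 6*x/29 + 1174/145
g = 5*x/8
j = 5*x/29 + 157/29
l = 3*x/29 + 326/145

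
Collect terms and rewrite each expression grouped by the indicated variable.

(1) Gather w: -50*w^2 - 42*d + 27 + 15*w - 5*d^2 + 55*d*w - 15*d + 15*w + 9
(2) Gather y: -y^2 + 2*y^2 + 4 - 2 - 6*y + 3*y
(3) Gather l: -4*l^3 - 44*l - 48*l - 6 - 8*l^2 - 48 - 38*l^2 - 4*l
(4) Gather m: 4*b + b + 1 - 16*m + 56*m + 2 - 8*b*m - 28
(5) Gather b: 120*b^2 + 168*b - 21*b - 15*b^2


(1) = -5*d^2 - 57*d - 50*w^2 + w*(55*d + 30) + 36
(2) = y^2 - 3*y + 2
(3) = -4*l^3 - 46*l^2 - 96*l - 54
(4) = 5*b + m*(40 - 8*b) - 25
(5) = 105*b^2 + 147*b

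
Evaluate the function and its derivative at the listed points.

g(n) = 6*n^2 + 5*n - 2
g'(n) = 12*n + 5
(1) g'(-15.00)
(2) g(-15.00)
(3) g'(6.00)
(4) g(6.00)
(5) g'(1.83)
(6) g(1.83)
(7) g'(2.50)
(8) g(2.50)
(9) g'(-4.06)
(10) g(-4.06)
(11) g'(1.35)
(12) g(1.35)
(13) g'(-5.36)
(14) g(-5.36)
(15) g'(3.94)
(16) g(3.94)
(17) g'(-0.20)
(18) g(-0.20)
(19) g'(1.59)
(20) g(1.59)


(1) = -175.00
(2) = 1273.00
(3) = 77.00
(4) = 244.00
(5) = 26.96
(6) = 27.24
(7) = 35.00
(8) = 48.00
(9) = -43.72
(10) = 76.60
(11) = 21.20
(12) = 15.69
(13) = -59.32
(14) = 143.58
(15) = 52.28
(16) = 110.84
(17) = 2.60
(18) = -2.76
(19) = 24.08
(20) = 21.12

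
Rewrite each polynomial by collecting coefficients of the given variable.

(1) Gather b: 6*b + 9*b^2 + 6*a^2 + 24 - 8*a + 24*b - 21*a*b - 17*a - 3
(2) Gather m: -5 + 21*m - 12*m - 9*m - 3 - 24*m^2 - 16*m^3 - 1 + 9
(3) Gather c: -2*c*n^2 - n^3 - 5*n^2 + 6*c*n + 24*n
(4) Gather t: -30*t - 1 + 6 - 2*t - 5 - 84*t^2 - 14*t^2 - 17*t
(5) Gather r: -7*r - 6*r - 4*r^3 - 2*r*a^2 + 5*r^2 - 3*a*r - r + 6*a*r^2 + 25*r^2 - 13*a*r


(1) = 6*a^2 - 25*a + 9*b^2 + b*(30 - 21*a) + 21
(2) = -16*m^3 - 24*m^2
(3) = c*(-2*n^2 + 6*n) - n^3 - 5*n^2 + 24*n
(4) = -98*t^2 - 49*t
(5) = -4*r^3 + r^2*(6*a + 30) + r*(-2*a^2 - 16*a - 14)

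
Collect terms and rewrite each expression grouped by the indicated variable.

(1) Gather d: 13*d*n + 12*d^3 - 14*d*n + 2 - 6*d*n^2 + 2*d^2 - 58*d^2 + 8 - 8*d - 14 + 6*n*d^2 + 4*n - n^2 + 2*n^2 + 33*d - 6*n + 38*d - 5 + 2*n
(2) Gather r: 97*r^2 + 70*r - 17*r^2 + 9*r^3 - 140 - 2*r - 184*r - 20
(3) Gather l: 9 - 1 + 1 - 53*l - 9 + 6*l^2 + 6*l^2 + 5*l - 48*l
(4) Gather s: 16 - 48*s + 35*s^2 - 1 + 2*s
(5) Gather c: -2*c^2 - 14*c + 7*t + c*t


(1) = 12*d^3 + d^2*(6*n - 56) + d*(-6*n^2 - n + 63) + n^2 - 9
(2) = 9*r^3 + 80*r^2 - 116*r - 160
(3) = 12*l^2 - 96*l
(4) = 35*s^2 - 46*s + 15
(5) = -2*c^2 + c*(t - 14) + 7*t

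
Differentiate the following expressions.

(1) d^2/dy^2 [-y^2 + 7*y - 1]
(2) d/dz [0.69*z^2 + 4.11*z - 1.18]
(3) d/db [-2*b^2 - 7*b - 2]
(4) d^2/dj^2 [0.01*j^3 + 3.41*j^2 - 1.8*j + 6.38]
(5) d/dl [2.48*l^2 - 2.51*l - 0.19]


(1) = -2
(2) = 1.38*z + 4.11
(3) = -4*b - 7
(4) = 0.06*j + 6.82
(5) = 4.96*l - 2.51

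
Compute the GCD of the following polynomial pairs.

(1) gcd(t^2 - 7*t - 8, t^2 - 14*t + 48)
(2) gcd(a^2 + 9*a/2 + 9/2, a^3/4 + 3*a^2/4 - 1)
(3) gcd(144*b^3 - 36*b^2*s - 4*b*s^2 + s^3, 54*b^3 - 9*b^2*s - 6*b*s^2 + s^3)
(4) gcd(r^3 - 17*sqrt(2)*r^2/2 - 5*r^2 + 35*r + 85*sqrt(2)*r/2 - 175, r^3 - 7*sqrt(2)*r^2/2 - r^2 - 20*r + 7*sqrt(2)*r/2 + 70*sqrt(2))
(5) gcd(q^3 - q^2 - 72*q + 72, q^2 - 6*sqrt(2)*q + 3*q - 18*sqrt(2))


(1) = t - 8
(2) = 1
(3) = gcd((-6*b + s)*(-4*b + s)*(6*b + s), (-6*b + s)*(-3*b + s)*(3*b + s)) = -6*b + s
(4) = gcd((r - 5)*(r - 5*sqrt(2))*(r - 7*sqrt(2)/2), (r - 5)*(r + 4)*(r - 7*sqrt(2)/2)) = r^2 + r*(-5 - 7*sqrt(2)/2) + 35*sqrt(2)/2
(5) = q - 6*sqrt(2)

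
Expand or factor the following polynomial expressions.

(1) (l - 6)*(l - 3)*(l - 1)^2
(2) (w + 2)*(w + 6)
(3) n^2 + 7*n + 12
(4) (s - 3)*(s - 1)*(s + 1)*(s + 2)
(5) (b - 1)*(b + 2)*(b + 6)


(1) = l^4 - 11*l^3 + 37*l^2 - 45*l + 18
(2) = w^2 + 8*w + 12
(3) = (n + 3)*(n + 4)
(4) = s^4 - s^3 - 7*s^2 + s + 6
(5) = b^3 + 7*b^2 + 4*b - 12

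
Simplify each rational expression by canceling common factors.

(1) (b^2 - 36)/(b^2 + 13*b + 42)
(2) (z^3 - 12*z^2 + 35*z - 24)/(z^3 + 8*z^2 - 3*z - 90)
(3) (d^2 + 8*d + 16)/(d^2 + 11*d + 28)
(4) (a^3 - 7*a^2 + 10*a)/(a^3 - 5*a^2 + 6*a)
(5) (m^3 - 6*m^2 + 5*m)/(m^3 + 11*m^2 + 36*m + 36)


(1) = (b - 6)/(b + 7)
(2) = (z^2 - 9*z + 8)/(z^2 + 11*z + 30)
(3) = (d + 4)/(d + 7)
(4) = (a - 5)/(a - 3)
(5) = (m^3 - 6*m^2 + 5*m)/(m^3 + 11*m^2 + 36*m + 36)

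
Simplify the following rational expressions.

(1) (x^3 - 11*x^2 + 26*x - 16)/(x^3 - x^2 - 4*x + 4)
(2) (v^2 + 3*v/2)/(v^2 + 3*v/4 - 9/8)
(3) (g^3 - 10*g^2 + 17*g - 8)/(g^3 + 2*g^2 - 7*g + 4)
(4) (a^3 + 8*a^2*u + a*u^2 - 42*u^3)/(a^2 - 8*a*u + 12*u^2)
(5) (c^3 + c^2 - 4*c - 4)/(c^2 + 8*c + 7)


(1) = (x - 8)/(x + 2)
(2) = 4*v/(4*v - 3)
(3) = (g - 8)/(g + 4)
(4) = (-a^2 - 10*a*u - 21*u^2)/(-a + 6*u)
(5) = (c^2 - 4)/(c + 7)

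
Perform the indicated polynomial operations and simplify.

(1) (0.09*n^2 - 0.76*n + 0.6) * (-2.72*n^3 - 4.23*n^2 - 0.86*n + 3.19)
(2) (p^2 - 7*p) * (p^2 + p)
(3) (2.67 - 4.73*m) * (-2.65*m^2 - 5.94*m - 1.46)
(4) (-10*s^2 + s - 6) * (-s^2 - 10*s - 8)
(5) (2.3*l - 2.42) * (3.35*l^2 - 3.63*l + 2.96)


(1) = -0.2448*n^5 + 1.6865*n^4 + 1.5054*n^3 - 1.5973*n^2 - 2.9404*n + 1.914
(2) = p^4 - 6*p^3 - 7*p^2
(3) = 12.5345*m^3 + 21.0207*m^2 - 8.954*m - 3.8982
(4) = 10*s^4 + 99*s^3 + 76*s^2 + 52*s + 48
(5) = 7.705*l^3 - 16.456*l^2 + 15.5926*l - 7.1632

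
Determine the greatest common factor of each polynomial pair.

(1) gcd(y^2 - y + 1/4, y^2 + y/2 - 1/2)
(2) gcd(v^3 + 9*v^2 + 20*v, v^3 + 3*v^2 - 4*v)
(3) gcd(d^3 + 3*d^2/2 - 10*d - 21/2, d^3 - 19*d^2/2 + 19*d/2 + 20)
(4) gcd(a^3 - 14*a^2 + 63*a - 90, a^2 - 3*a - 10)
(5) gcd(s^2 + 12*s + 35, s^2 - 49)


(1) = y - 1/2
(2) = gcd(v*(v + 4)*(v + 5), v*(v - 1)*(v + 4)) = v^2 + 4*v
(3) = gcd((d - 3)*(d + 1)*(d + 7/2), (d - 8)*(d - 5/2)*(d + 1)) = d + 1
(4) = a - 5
(5) = s + 7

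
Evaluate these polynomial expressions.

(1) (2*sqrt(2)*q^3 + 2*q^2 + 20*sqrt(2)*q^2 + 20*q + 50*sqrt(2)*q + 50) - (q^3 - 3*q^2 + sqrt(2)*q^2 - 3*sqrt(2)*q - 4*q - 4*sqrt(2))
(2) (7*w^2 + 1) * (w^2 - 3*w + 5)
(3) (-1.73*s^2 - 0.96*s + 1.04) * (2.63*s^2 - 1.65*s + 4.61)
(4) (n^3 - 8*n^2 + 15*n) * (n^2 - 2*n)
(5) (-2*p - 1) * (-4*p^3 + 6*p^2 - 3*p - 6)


(1) = -q^3 + 2*sqrt(2)*q^3 + 5*q^2 + 19*sqrt(2)*q^2 + 24*q + 53*sqrt(2)*q + 4*sqrt(2) + 50
(2) = 7*w^4 - 21*w^3 + 36*w^2 - 3*w + 5
(3) = -4.5499*s^4 + 0.3297*s^3 - 3.6561*s^2 - 6.1416*s + 4.7944
(4) = n^5 - 10*n^4 + 31*n^3 - 30*n^2
(5) = 8*p^4 - 8*p^3 + 15*p + 6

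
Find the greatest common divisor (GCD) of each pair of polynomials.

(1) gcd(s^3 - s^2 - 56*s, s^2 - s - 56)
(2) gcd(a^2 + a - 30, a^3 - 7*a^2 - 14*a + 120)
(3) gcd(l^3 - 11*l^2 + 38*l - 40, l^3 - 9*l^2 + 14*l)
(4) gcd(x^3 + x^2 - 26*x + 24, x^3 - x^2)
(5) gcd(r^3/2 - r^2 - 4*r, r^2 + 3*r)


(1) = s^2 - s - 56
(2) = gcd((a - 5)*(a + 6), (a - 6)*(a - 5)*(a + 4)) = a - 5
(3) = l - 2
(4) = gcd((x - 4)*(x - 1)*(x + 6), x^2*(x - 1)) = x - 1
(5) = gcd(r*(r/2 + 1)*(r - 4), r*(r + 3)) = r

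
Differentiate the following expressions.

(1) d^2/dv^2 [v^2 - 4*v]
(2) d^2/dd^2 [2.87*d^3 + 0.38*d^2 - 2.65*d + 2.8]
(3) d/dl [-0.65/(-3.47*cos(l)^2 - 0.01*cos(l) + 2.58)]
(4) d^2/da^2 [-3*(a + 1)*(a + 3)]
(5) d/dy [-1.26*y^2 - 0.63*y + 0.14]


(1) = 2
(2) = 17.22*d + 0.76
(3) = (4.511*cos(l) + 0.0065)*sin(l)/(3.47*cos(l)^2 + 0.01*cos(l) - 2.58)^2
(4) = -6
(5) = -2.52*y - 0.63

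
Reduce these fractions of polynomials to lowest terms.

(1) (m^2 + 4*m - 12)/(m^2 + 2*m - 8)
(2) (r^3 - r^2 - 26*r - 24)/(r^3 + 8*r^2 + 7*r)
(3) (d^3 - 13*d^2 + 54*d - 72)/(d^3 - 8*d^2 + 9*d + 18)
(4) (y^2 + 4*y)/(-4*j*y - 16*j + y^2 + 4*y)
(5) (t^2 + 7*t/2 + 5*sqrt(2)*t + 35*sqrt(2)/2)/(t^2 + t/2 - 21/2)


(1) = (m + 6)/(m + 4)
(2) = (r^2 - 2*r - 24)/(r^2 + 7*r)
(3) = (d - 4)/(d + 1)
(4) = y/(-4*j + y)
(5) = (4*t + 20*sqrt(2))/(4*t - 12)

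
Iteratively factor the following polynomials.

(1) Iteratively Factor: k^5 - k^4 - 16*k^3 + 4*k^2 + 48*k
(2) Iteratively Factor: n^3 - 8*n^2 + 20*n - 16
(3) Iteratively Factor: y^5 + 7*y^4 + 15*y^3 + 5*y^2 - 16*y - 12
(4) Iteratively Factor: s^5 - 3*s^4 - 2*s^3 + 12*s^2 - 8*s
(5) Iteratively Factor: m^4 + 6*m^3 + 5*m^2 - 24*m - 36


(1) = (k - 4)*(k^4 + 3*k^3 - 4*k^2 - 12*k) = (k - 4)*(k - 2)*(k^3 + 5*k^2 + 6*k) = (k - 4)*(k - 2)*(k + 2)*(k^2 + 3*k) = k*(k - 4)*(k - 2)*(k + 2)*(k + 3)
(2) = (n - 2)*(n^2 - 6*n + 8) = (n - 2)^2*(n - 4)
(3) = (y + 2)*(y^4 + 5*y^3 + 5*y^2 - 5*y - 6) = (y + 2)^2*(y^3 + 3*y^2 - y - 3) = (y + 2)^2*(y + 3)*(y^2 - 1) = (y - 1)*(y + 2)^2*(y + 3)*(y + 1)
(4) = (s - 1)*(s^4 - 2*s^3 - 4*s^2 + 8*s) = (s - 2)*(s - 1)*(s^3 - 4*s) = s*(s - 2)*(s - 1)*(s^2 - 4) = s*(s - 2)^2*(s - 1)*(s + 2)
(5) = (m + 3)*(m^3 + 3*m^2 - 4*m - 12) = (m + 2)*(m + 3)*(m^2 + m - 6) = (m + 2)*(m + 3)^2*(m - 2)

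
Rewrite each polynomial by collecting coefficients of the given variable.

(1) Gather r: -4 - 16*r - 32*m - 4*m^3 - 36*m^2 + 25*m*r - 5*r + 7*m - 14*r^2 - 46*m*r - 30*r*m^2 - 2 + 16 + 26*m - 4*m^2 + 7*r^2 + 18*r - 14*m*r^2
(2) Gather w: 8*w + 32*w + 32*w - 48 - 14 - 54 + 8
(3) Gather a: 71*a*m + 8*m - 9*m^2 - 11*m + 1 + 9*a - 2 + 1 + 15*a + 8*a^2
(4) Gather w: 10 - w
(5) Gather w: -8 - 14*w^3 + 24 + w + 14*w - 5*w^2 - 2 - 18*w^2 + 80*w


(1) = -4*m^3 - 40*m^2 + m + r^2*(-14*m - 7) + r*(-30*m^2 - 21*m - 3) + 10
(2) = 72*w - 108
(3) = 8*a^2 + a*(71*m + 24) - 9*m^2 - 3*m
(4) = 10 - w
(5) = -14*w^3 - 23*w^2 + 95*w + 14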